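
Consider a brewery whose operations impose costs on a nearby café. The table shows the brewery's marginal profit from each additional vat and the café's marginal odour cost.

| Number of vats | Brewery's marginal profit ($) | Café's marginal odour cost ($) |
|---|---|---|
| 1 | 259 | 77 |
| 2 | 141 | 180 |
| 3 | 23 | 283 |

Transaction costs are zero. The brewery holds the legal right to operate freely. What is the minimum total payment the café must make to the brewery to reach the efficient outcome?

$164

Left alone the brewery would choose level 3 (marginal profit stays positive).
Efficient level: k* = 1 (marginal profit ≥ marginal odour cost through 1).
The café must at least cover the brewery's forgone profit from cutting 3→1: 141 + 23 = 164.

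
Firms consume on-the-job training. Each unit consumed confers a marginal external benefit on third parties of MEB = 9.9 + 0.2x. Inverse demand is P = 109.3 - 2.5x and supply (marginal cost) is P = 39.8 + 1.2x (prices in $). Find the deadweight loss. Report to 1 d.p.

DWL = $26.6

Market equilibrium (private): 39.8 + 1.2x = 109.3 - 2.5x → x_m = 18.7838.
Social marginal benefit = demand + MEB = 119.2 - 2.3x.
Set SMB = MC: 119.2 - 2.3x = 39.8 + 1.2x → x* = 22.6857.
The loss is the area between SMB and MC from x* to x_m; with linear curves that's a triangle of height MEB(x_m).
DWL = ½ × 3.9019 × 13.6568 = 26.6437.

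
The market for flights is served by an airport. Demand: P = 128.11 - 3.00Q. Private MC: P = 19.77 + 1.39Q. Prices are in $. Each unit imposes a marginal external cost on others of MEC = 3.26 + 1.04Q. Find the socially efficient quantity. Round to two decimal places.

Social marginal cost = private MC + MEC = 23.03 + 2.43Q.
Set SMC = demand: 23.03 + 2.43Q = 128.11 - 3.00Q → Q* = 19.3517.

Q* = 19.35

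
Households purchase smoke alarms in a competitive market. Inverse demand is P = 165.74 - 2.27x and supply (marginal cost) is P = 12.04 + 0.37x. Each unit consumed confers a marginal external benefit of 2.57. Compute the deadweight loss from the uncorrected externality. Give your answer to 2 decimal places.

DWL = 1.25

Market equilibrium (private): 12.04 + 0.37x = 165.74 - 2.27x → x_m = 58.2197.
Social marginal benefit = demand + MEB = 168.31 - 2.27x.
Set SMB = MC: 168.31 - 2.27x = 12.04 + 0.37x → x* = 59.1932.
Between x* and x_m the wedge SMB − MC runs linearly from 0 to MEB(x_m), so the loss is a triangle.
DWL = ½ × 0.9735 × 2.5700 = 1.2509.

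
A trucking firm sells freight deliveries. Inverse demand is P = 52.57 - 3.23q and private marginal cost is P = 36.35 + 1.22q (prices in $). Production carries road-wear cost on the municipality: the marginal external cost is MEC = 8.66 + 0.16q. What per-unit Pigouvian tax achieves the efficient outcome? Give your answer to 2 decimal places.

Social marginal cost = private MC + MEC = 45.01 + 1.38q.
Set SMC = demand: 45.01 + 1.38q = 52.57 - 3.23q → q* = 1.6399.
The Pigouvian tax equals MEC at q*: 8.66 + 0.16×1.6399 = 8.9224.

tax = $8.92 per unit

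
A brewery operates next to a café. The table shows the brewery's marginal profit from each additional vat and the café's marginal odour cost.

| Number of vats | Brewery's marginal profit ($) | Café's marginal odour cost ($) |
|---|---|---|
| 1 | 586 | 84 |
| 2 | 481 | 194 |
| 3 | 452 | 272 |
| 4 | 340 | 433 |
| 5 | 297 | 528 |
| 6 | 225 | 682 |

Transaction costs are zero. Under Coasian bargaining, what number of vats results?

3

Bargaining reaches the level where marginal profit last exceeds marginal odour cost.
That holds through level 3 (452 ≥ 272) but not at 4 (340 < 433).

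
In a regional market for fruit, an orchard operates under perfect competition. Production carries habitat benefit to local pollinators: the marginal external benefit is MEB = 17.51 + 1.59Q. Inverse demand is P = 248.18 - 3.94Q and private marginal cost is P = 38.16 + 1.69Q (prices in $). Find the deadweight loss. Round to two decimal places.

Market equilibrium (private): 38.16 + 1.69Q = 248.18 - 3.94Q → Q_m = 37.3037.
Social marginal cost = private MC − MEB = 20.65 + 0.10Q.
Set SMC = demand: 20.65 + 0.10Q = 248.18 - 3.94Q → Q* = 56.3193.
The welfare-loss triangle has base |Q_m − Q*| and height MEB(Q_m) (the vertical gap between SMC and demand is zero at Q* and MEB at Q_m).
DWL = ½ × 19.0156 × 76.8229 = 730.4168.

DWL = $730.42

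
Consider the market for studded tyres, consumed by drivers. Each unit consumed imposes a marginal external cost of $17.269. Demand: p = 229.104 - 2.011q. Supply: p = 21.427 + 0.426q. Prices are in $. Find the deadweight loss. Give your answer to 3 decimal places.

Market equilibrium (private): 21.427 + 0.426q = 229.104 - 2.011q → q_m = 85.2183.
Social marginal benefit = demand − MEC = 211.835 - 2.011q.
Set SMB = MC: 211.835 - 2.011q = 21.427 + 0.426q → q* = 78.1321.
Between q* and q_m the wedge MC − SMB runs linearly from 0 to MEC(q_m), so the loss is a triangle.
DWL = ½ × 7.0862 × 17.2690 = 61.1858.

DWL = $61.186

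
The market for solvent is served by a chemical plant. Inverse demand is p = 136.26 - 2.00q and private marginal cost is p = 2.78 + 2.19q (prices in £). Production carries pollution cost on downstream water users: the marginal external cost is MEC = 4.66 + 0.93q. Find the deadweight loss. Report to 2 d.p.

Market equilibrium (private): 2.78 + 2.19q = 136.26 - 2.00q → q_m = 31.8568.
Social marginal cost = private MC + MEC = 7.44 + 3.12q.
Set SMC = demand: 7.44 + 3.12q = 136.26 - 2.00q → q* = 25.1602.
Height of the DWL triangle at q_m is SMC(q_m) − demand(q_m) = MEC(q_m) = 34.2868.
DWL = ½ × 6.6966 × 34.2868 = 114.8025.

DWL = £114.80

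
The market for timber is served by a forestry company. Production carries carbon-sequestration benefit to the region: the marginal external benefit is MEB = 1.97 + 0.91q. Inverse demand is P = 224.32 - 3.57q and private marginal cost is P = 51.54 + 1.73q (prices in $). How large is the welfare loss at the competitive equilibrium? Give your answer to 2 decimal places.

Market equilibrium (private): 51.54 + 1.73q = 224.32 - 3.57q → q_m = 32.6000.
Social marginal cost = private MC − MEB = 49.57 + 0.82q.
Set SMC = demand: 49.57 + 0.82q = 224.32 - 3.57q → q* = 39.8064.
The loss is the area between SMC and demand from q* to q_m; with linear curves that's a triangle of height MEB(q_m).
DWL = ½ × 7.2064 × 31.6360 = 113.9908.

DWL = $113.99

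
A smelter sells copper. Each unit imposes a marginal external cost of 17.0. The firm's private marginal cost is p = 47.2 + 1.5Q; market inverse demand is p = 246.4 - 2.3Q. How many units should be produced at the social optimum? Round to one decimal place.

Q* = 47.9

Social marginal cost = private MC + MEC = 64.2 + 1.5Q.
Set SMC = demand: 64.2 + 1.5Q = 246.4 - 2.3Q → Q* = 47.9474.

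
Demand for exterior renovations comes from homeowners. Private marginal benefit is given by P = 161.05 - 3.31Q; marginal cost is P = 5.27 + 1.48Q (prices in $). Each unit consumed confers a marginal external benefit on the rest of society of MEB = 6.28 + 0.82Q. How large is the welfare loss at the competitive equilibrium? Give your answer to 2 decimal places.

DWL = $136.72

Market equilibrium (private): 5.27 + 1.48Q = 161.05 - 3.31Q → Q_m = 32.5219.
Social marginal benefit = demand + MEB = 167.33 - 2.49Q.
Set SMB = MC: 167.33 - 2.49Q = 5.27 + 1.48Q → Q* = 40.8212.
Between Q* and Q_m the wedge SMB − MC runs linearly from 0 to MEB(Q_m), so the loss is a triangle.
DWL = ½ × 8.2993 × 32.9480 = 136.7227.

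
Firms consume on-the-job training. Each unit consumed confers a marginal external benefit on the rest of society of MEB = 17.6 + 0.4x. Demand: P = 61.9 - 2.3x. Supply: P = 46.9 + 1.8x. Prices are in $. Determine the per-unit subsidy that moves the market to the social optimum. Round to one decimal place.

subsidy = $21.1 per unit

Social marginal benefit = demand + MEB = 79.5 - 1.9x.
Set SMB = MC: 79.5 - 1.9x = 46.9 + 1.8x → x* = 8.8108.
The Pigouvian subsidy equals MEB at x*: 17.6 + 0.4×8.8108 = 21.1243.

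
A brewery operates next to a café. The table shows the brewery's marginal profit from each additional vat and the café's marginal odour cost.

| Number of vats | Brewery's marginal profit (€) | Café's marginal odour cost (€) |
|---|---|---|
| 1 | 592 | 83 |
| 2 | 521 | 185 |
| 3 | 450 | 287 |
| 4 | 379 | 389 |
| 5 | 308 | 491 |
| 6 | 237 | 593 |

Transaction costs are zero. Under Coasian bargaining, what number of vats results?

3

Bargaining reaches the level where marginal profit last exceeds marginal odour cost.
That holds through level 3 (450 ≥ 287) but not at 4 (379 < 389).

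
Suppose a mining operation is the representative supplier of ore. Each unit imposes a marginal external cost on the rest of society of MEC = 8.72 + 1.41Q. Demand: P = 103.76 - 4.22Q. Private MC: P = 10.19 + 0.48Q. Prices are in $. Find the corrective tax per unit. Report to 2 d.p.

Social marginal cost = private MC + MEC = 18.91 + 1.89Q.
Set SMC = demand: 18.91 + 1.89Q = 103.76 - 4.22Q → Q* = 13.8871.
The Pigouvian tax equals MEC at Q*: 8.72 + 1.41×13.8871 = 28.3008.

tax = $28.30 per unit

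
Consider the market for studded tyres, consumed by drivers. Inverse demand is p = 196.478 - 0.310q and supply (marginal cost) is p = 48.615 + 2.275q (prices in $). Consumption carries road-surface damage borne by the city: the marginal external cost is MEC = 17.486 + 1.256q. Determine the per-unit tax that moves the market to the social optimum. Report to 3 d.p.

Social marginal benefit = demand − MEC = 178.992 - 1.566q.
Set SMB = MC: 178.992 - 1.566q = 48.615 + 2.275q → q* = 33.9435.
The Pigouvian tax equals MEC at q*: 17.486 + 1.256×33.9435 = 60.1190.

tax = $60.119 per unit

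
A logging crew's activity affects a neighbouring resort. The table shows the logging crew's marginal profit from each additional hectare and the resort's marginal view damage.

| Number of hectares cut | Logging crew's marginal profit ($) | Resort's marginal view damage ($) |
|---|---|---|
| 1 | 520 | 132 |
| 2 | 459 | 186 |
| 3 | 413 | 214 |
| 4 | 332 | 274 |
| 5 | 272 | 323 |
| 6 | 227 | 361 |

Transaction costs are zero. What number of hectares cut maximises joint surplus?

4

Bargaining reaches the level where marginal profit last exceeds marginal view damage.
That holds through level 4 (332 ≥ 274) but not at 5 (272 < 323).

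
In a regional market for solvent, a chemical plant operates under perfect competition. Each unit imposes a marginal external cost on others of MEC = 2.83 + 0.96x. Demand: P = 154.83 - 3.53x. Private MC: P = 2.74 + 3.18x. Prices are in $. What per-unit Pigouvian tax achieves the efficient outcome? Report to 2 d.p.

Social marginal cost = private MC + MEC = 5.57 + 4.14x.
Set SMC = demand: 5.57 + 4.14x = 154.83 - 3.53x → x* = 19.4602.
The Pigouvian tax equals MEC at x*: 2.83 + 0.96×19.4602 = 21.5118.

tax = $21.51 per unit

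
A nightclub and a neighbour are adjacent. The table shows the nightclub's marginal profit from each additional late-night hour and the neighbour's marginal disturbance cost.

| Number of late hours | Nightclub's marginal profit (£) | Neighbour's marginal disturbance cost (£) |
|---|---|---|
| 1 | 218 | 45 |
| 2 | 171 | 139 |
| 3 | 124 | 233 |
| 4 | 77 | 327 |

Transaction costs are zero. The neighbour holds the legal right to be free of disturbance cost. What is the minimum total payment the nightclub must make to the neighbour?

£184

Efficient level: marginal profit ≥ marginal disturbance cost through level 2, so k* = 2.
With the neighbour holding the right, the nightclub must at least compensate total damage at k*: 45 + 139 = 184.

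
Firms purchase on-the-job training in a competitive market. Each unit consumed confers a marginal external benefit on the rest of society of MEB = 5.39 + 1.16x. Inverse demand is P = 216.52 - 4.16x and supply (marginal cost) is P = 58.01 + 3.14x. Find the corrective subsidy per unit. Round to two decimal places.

Social marginal benefit = demand + MEB = 221.91 - 3.00x.
Set SMB = MC: 221.91 - 3.00x = 58.01 + 3.14x → x* = 26.6938.
The Pigouvian subsidy equals MEB at x*: 5.39 + 1.16×26.6938 = 36.3548.

subsidy = 36.35 per unit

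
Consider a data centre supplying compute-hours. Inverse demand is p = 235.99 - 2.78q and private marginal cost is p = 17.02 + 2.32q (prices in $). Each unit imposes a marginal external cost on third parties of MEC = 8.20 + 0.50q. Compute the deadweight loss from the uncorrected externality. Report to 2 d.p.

Market equilibrium (private): 17.02 + 2.32q = 235.99 - 2.78q → q_m = 42.9353.
Social marginal cost = private MC + MEC = 25.22 + 2.82q.
Set SMC = demand: 25.22 + 2.82q = 235.99 - 2.78q → q* = 37.6375.
The loss is the area between SMC and demand from q* to q_m; with linear curves that's a triangle of height MEC(q_m).
DWL = ½ × 5.2978 × 29.6676 = 78.5865.

DWL = $78.59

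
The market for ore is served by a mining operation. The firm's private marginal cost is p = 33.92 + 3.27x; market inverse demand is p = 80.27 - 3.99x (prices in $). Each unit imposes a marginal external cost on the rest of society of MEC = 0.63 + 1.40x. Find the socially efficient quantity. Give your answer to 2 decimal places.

Social marginal cost = private MC + MEC = 34.55 + 4.67x.
Set SMC = demand: 34.55 + 4.67x = 80.27 - 3.99x → x* = 5.2794.

x* = 5.28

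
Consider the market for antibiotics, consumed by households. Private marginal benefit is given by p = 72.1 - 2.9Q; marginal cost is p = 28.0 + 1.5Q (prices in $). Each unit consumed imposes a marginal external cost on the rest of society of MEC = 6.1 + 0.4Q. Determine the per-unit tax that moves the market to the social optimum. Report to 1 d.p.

Social marginal benefit = demand − MEC = 66.0 - 3.3Q.
Set SMB = MC: 66.0 - 3.3Q = 28.0 + 1.5Q → Q* = 7.9167.
The Pigouvian tax equals MEC at Q*: 6.1 + 0.4×7.9167 = 9.2667.

tax = $9.3 per unit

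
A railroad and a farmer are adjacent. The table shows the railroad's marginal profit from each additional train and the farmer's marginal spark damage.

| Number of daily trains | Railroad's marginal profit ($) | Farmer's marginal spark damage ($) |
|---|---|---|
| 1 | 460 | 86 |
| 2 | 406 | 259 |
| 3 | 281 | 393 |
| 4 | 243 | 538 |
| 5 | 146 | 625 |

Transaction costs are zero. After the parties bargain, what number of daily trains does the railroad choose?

Bargaining reaches the level where marginal profit last exceeds marginal spark damage.
That holds through level 2 (406 ≥ 259) but not at 3 (281 < 393).

2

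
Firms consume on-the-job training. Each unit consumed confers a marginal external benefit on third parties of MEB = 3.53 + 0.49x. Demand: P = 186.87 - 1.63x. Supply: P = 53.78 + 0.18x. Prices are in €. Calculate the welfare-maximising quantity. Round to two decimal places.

Social marginal benefit = demand + MEB = 190.40 - 1.14x.
Set SMB = MC: 190.40 - 1.14x = 53.78 + 0.18x → x* = 103.5000.

x* = 103.50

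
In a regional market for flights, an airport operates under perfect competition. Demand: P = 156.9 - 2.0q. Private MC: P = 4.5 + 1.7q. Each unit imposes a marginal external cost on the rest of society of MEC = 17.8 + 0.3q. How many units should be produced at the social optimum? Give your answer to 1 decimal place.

q* = 33.7

Social marginal cost = private MC + MEC = 22.3 + 2.0q.
Set SMC = demand: 22.3 + 2.0q = 156.9 - 2.0q → q* = 33.6500.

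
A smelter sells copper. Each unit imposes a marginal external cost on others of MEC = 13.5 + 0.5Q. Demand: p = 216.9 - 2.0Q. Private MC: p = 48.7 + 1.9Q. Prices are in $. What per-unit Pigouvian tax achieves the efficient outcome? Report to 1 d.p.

Social marginal cost = private MC + MEC = 62.2 + 2.4Q.
Set SMC = demand: 62.2 + 2.4Q = 216.9 - 2.0Q → Q* = 35.1591.
The Pigouvian tax equals MEC at Q*: 13.5 + 0.5×35.1591 = 31.0796.

tax = $31.1 per unit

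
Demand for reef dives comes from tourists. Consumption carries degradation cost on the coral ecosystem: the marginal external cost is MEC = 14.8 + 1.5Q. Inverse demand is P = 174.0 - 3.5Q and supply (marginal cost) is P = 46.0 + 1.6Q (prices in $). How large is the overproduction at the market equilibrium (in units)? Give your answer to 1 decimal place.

7.9 units

Market equilibrium (private): 46.0 + 1.6Q = 174.0 - 3.5Q → Q_m = 25.0980.
Social marginal benefit = demand − MEC = 159.2 - 5.0Q.
Set SMB = MC: 159.2 - 5.0Q = 46.0 + 1.6Q → Q* = 17.1515.
Gap = |25.0980 − 17.1515| = 7.9465.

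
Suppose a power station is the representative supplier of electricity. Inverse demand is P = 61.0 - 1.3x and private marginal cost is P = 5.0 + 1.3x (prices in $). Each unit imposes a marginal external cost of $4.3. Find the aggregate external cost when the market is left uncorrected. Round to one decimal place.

$92.6

Market equilibrium (private): 5.0 + 1.3x = 61.0 - 1.3x → x_m = 21.5385.
Total external cost = MEC × x_m = 4.3 × 21.5385 = 92.6156.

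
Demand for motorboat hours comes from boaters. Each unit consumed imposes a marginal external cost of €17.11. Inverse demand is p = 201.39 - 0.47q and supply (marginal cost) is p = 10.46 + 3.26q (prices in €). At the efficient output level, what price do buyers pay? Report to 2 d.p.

Social marginal benefit = demand − MEC = 184.28 - 0.47q.
Set SMB = MC: 184.28 - 0.47q = 10.46 + 3.26q → q* = 46.6005.
Consumer price on the demand curve at q*: 201.39 − 0.47×46.6005 = 179.4878.

P = €179.49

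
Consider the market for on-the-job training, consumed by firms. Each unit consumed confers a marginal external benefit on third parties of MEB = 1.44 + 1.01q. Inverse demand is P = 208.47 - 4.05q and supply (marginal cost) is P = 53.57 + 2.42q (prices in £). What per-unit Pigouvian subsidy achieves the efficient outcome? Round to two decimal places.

subsidy = £30.36 per unit

Social marginal benefit = demand + MEB = 209.91 - 3.04q.
Set SMB = MC: 209.91 - 3.04q = 53.57 + 2.42q → q* = 28.6337.
The Pigouvian subsidy equals MEB at q*: 1.44 + 1.01×28.6337 = 30.3600.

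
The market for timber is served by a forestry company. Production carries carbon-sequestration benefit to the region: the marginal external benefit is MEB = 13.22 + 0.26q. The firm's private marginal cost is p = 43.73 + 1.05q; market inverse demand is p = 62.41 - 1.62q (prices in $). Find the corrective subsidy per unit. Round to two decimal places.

Social marginal cost = private MC − MEB = 30.51 + 0.79q.
Set SMC = demand: 30.51 + 0.79q = 62.41 - 1.62q → q* = 13.2365.
The Pigouvian subsidy equals MEB at q*: 13.22 + 0.26×13.2365 = 16.6615.

subsidy = $16.66 per unit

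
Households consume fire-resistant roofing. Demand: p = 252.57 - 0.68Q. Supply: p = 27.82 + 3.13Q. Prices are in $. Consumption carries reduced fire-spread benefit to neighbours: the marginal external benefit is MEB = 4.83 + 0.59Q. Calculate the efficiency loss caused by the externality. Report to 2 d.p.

Market equilibrium (private): 27.82 + 3.13Q = 252.57 - 0.68Q → Q_m = 58.9895.
Social marginal benefit = demand + MEB = 257.40 - 0.09Q.
Set SMB = MC: 257.40 - 0.09Q = 27.82 + 3.13Q → Q* = 71.2981.
The welfare-loss triangle has base |Q_m − Q*| and height MEB(Q_m) (the vertical gap between SMB and MC is zero at Q* and MEB at Q_m).
DWL = ½ × 12.3086 × 39.6338 = 243.9183.

DWL = $243.92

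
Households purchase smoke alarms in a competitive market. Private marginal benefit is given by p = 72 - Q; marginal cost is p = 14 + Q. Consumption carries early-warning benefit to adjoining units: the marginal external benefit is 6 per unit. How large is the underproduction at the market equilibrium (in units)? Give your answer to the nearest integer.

Market equilibrium (private): 14 + Q = 72 - Q → Q_m = 29.0000.
Social marginal benefit = demand + MEB = 78 - Q.
Set SMB = MC: 78 - Q = 14 + Q → Q* = 32.0000.
Gap = |29.0000 − 32.0000| = 3.0000.

3 units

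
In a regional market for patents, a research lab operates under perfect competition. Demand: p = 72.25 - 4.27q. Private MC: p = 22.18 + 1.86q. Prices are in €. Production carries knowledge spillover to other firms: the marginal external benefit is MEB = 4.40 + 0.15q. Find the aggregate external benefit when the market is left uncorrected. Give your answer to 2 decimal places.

€40.94

Market equilibrium (private): 22.18 + 1.86q = 72.25 - 4.27q → q_m = 8.1680.
Total external benefit = ∫₀^{q_m} (4.40 + 0.15q) dq = 4.40×8.1680 + ½×0.15×8.1680² = 40.9429.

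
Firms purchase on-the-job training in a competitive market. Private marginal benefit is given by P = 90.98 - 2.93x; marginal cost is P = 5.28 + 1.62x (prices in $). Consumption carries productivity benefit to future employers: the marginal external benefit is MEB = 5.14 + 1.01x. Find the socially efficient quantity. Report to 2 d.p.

Social marginal benefit = demand + MEB = 96.12 - 1.92x.
Set SMB = MC: 96.12 - 1.92x = 5.28 + 1.62x → x* = 25.6610.

x* = 25.66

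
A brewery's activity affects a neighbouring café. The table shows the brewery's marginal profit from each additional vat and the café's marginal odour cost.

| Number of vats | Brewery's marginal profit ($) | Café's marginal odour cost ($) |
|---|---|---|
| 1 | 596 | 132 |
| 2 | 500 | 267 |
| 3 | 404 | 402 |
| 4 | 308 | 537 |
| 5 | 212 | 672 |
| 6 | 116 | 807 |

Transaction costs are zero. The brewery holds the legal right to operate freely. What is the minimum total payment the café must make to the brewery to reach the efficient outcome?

$636

Left alone the brewery would choose level 6 (marginal profit stays positive).
Efficient level: k* = 3 (marginal profit ≥ marginal odour cost through 3).
The café must at least cover the brewery's forgone profit from cutting 6→3: 308 + 212 + 116 = 636.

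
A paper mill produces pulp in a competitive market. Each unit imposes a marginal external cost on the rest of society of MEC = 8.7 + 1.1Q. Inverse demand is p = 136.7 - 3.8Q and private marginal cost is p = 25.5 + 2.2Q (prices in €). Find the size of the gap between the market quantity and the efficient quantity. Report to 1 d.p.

4.1 units

Market equilibrium (private): 25.5 + 2.2Q = 136.7 - 3.8Q → Q_m = 18.5333.
Social marginal cost = private MC + MEC = 34.2 + 3.3Q.
Set SMC = demand: 34.2 + 3.3Q = 136.7 - 3.8Q → Q* = 14.4366.
Gap = |18.5333 − 14.4366| = 4.0967.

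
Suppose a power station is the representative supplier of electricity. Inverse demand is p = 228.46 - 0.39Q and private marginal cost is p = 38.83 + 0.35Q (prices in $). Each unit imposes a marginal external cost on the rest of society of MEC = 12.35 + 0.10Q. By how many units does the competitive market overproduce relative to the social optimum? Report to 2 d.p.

45.21 units

Market equilibrium (private): 38.83 + 0.35Q = 228.46 - 0.39Q → Q_m = 256.2568.
Social marginal cost = private MC + MEC = 51.18 + 0.45Q.
Set SMC = demand: 51.18 + 0.45Q = 228.46 - 0.39Q → Q* = 211.0476.
Gap = |256.2568 − 211.0476| = 45.2092.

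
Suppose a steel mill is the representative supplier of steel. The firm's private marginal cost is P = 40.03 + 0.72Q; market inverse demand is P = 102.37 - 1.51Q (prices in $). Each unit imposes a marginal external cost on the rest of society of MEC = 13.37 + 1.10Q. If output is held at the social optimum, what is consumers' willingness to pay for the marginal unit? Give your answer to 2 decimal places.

P = $80.16

Social marginal cost = private MC + MEC = 53.40 + 1.82Q.
Set SMC = demand: 53.40 + 1.82Q = 102.37 - 1.51Q → Q* = 14.7057.
Consumer price on the demand curve at Q*: 102.37 − 1.51×14.7057 = 80.1644.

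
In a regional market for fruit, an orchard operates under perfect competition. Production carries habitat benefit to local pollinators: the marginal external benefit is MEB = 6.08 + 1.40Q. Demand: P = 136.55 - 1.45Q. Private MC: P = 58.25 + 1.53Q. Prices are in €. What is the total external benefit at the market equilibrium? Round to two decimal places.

Market equilibrium (private): 58.25 + 1.53Q = 136.55 - 1.45Q → Q_m = 26.2752.
Total external benefit = ∫₀^{Q_m} (6.08 + 1.40Q) dQ = 6.08×26.2752 + ½×1.40×26.2752² = 643.0235.

€643.02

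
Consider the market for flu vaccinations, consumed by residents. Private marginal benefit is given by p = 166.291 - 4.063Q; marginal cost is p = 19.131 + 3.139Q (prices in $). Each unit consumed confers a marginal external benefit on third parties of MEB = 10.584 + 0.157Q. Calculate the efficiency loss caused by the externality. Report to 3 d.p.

DWL = $13.500

Market equilibrium (private): 19.131 + 3.139Q = 166.291 - 4.063Q → Q_m = 20.4332.
Social marginal benefit = demand + MEB = 176.875 - 3.906Q.
Set SMB = MC: 176.875 - 3.906Q = 19.131 + 3.139Q → Q* = 22.3909.
The welfare-loss triangle has base |Q_m − Q*| and height MEB(Q_m) (the vertical gap between SMB and MC is zero at Q* and MEB at Q_m).
DWL = ½ × 1.9577 × 13.7920 = 13.5003.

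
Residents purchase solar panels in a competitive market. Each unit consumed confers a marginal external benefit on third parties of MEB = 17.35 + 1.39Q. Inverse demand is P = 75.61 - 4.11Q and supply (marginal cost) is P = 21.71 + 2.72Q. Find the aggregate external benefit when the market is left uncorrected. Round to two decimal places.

Market equilibrium (private): 21.71 + 2.72Q = 75.61 - 4.11Q → Q_m = 7.8917.
Total external benefit = ∫₀^{Q_m} (17.35 + 1.39Q) dQ = 17.35×7.8917 + ½×1.39×7.8917² = 180.2049.

180.20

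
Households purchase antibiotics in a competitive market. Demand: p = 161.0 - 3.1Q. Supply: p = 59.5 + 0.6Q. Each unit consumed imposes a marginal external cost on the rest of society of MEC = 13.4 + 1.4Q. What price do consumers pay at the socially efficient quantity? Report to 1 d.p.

Social marginal benefit = demand − MEC = 147.6 - 4.5Q.
Set SMB = MC: 147.6 - 4.5Q = 59.5 + 0.6Q → Q* = 17.2745.
Consumer price on the demand curve at Q*: 161.0 − 3.1×17.2745 = 107.4491.

P = 107.4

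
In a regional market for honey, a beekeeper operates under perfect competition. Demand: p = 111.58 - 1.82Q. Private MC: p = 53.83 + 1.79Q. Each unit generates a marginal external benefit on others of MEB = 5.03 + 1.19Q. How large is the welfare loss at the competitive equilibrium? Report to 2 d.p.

DWL = 119.67

Market equilibrium (private): 53.83 + 1.79Q = 111.58 - 1.82Q → Q_m = 15.9972.
Social marginal cost = private MC − MEB = 48.80 + 0.60Q.
Set SMC = demand: 48.80 + 0.60Q = 111.58 - 1.82Q → Q* = 25.9421.
The loss is the area between SMC and demand from Q* to Q_m; with linear curves that's a triangle of height MEB(Q_m).
DWL = ½ × 9.9449 × 24.0667 = 119.6705.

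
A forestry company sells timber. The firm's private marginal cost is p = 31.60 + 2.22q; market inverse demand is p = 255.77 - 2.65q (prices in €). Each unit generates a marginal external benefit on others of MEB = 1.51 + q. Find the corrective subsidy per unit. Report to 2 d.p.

Social marginal cost = private MC − MEB = 30.09 + 1.22q.
Set SMC = demand: 30.09 + 1.22q = 255.77 - 2.65q → q* = 58.3152.
The Pigouvian subsidy equals MEB at q*: 1.51 + 1.00×58.3152 = 59.8252.

subsidy = €59.83 per unit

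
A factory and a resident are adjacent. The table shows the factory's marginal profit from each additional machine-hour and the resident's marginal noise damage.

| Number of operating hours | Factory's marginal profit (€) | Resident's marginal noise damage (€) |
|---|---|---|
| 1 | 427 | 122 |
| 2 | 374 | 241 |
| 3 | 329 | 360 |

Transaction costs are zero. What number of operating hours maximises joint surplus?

2

Bargaining reaches the level where marginal profit last exceeds marginal noise damage.
That holds through level 2 (374 ≥ 241) but not at 3 (329 < 360).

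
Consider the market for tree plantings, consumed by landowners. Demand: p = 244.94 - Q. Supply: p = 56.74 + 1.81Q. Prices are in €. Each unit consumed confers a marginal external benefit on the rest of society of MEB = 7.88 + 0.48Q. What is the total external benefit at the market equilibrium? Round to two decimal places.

Market equilibrium (private): 56.74 + 1.81Q = 244.94 - Q → Q_m = 66.9751.
Total external benefit = ∫₀^{Q_m} (7.88 + 0.48Q) dQ = 7.88×66.9751 + ½×0.48×66.9751² = 1604.3232.

€1604.32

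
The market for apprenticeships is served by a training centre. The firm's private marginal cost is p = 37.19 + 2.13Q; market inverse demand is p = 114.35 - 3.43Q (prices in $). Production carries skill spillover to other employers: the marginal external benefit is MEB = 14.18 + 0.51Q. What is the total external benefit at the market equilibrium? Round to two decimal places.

$245.90

Market equilibrium (private): 37.19 + 2.13Q = 114.35 - 3.43Q → Q_m = 13.8777.
Total external benefit = ∫₀^{Q_m} (14.18 + 0.51Q) dQ = 14.18×13.8777 + ½×0.51×13.8777² = 245.8964.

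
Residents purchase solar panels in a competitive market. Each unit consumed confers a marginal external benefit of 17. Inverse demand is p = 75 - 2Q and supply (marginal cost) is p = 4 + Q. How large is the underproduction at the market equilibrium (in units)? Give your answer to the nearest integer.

Market equilibrium (private): 4 + Q = 75 - 2Q → Q_m = 23.6667.
Social marginal benefit = demand + MEB = 92 - 2Q.
Set SMB = MC: 92 - 2Q = 4 + Q → Q* = 29.3333.
Gap = |23.6667 − 29.3333| = 5.6666.

6 units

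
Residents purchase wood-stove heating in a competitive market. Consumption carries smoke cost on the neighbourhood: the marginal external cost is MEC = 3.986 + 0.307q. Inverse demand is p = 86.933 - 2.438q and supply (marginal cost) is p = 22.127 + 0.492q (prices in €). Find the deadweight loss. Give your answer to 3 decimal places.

Market equilibrium (private): 22.127 + 0.492q = 86.933 - 2.438q → q_m = 22.1181.
Social marginal benefit = demand − MEC = 82.947 - 2.745q.
Set SMB = MC: 82.947 - 2.745q = 22.127 + 0.492q → q* = 18.7890.
The welfare-loss triangle has base |q_m − q*| and height MEC(q_m) (the vertical gap between SMB and MC is zero at q* and MEC at q_m).
DWL = ½ × 3.3291 × 10.7763 = 17.9377.

DWL = €17.938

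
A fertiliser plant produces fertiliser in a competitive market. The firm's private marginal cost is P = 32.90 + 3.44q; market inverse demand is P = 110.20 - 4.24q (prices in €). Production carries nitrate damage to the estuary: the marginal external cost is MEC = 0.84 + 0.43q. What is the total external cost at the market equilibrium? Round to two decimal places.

€30.24

Market equilibrium (private): 32.90 + 3.44q = 110.20 - 4.24q → q_m = 10.0651.
Total external cost = ∫₀^{q_m} (0.84 + 0.43q) dq = 0.84×10.0651 + ½×0.43×10.0651² = 30.2355.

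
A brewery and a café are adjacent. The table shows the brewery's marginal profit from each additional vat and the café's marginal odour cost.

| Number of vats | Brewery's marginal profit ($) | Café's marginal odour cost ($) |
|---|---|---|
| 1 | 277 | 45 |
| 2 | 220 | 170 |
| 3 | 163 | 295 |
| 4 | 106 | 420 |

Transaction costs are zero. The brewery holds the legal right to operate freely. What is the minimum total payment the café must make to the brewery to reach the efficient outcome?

$269

Left alone the brewery would choose level 4 (marginal profit stays positive).
Efficient level: k* = 2 (marginal profit ≥ marginal odour cost through 2).
The café must at least cover the brewery's forgone profit from cutting 4→2: 163 + 106 = 269.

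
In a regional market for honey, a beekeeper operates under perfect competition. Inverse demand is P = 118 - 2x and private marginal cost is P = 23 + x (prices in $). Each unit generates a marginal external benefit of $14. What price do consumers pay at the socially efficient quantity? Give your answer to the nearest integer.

Social marginal cost = private MC − MEB = 9 + x.
Set SMC = demand: 9 + x = 118 - 2x → x* = 36.3333.
Consumer price on the demand curve at x*: 118 − 2×36.3333 = 45.3334.

P = $45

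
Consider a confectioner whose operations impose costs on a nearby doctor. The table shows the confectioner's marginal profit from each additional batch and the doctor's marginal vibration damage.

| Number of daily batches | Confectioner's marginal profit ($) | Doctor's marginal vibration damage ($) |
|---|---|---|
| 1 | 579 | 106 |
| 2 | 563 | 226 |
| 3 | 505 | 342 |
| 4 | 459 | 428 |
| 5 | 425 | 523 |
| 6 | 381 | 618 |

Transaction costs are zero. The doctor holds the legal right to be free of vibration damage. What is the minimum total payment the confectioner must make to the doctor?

Efficient level: marginal profit ≥ marginal vibration damage through level 4, so k* = 4.
With the doctor holding the right, the confectioner must at least compensate total damage at k*: 106 + 226 + 342 + 428 = 1102.

$1102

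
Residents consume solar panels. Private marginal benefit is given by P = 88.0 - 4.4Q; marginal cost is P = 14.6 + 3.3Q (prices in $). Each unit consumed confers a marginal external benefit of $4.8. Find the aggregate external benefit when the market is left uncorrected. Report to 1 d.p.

Market equilibrium (private): 14.6 + 3.3Q = 88.0 - 4.4Q → Q_m = 9.5325.
Total external benefit = MEB × Q_m = 4.8 × 9.5325 = 45.7560.

$45.8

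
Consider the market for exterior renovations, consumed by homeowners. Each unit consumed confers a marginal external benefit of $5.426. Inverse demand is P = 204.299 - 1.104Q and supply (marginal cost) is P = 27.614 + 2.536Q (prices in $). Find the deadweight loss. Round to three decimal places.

DWL = $4.044

Market equilibrium (private): 27.614 + 2.536Q = 204.299 - 1.104Q → Q_m = 48.5398.
Social marginal benefit = demand + MEB = 209.725 - 1.104Q.
Set SMB = MC: 209.725 - 1.104Q = 27.614 + 2.536Q → Q* = 50.0305.
Height of the DWL triangle at Q_m is SMB(Q_m) − MC(Q_m) = MEB(Q_m) = 5.4260.
DWL = ½ × 1.4907 × 5.4260 = 4.0443.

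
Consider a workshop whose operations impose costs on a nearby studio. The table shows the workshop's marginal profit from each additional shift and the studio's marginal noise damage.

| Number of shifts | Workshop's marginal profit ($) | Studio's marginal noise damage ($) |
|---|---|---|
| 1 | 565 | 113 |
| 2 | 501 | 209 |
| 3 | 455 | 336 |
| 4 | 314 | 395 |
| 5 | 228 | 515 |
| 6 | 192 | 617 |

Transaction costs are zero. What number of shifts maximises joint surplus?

Bargaining reaches the level where marginal profit last exceeds marginal noise damage.
That holds through level 3 (455 ≥ 336) but not at 4 (314 < 395).

3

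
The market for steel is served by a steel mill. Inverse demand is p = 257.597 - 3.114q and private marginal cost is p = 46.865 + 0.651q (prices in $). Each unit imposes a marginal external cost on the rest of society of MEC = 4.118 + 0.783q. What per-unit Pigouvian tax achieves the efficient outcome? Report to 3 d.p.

Social marginal cost = private MC + MEC = 50.983 + 1.434q.
Set SMC = demand: 50.983 + 1.434q = 257.597 - 3.114q → q* = 45.4296.
The Pigouvian tax equals MEC at q*: 4.118 + 0.783×45.4296 = 39.6894.

tax = $39.689 per unit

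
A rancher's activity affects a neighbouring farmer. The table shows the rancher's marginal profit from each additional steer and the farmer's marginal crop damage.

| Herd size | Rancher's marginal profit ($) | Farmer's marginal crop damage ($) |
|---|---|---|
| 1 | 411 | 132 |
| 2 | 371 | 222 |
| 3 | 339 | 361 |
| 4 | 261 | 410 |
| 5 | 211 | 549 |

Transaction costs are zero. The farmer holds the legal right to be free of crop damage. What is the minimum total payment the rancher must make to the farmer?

$354

Efficient level: marginal profit ≥ marginal crop damage through level 2, so k* = 2.
With the farmer holding the right, the rancher must at least compensate total damage at k*: 132 + 222 = 354.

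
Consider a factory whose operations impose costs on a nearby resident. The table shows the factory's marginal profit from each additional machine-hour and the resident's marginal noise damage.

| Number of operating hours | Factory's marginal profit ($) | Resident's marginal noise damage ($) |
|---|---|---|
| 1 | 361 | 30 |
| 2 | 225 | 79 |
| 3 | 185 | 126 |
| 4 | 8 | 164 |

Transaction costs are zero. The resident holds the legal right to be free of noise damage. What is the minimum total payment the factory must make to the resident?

Efficient level: marginal profit ≥ marginal noise damage through level 3, so k* = 3.
With the resident holding the right, the factory must at least compensate total damage at k*: 30 + 79 + 126 = 235.

$235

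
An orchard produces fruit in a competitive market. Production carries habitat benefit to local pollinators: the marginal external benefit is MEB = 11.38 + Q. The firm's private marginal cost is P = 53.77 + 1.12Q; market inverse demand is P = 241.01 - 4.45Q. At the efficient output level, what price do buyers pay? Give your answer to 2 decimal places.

P = 47.61

Social marginal cost = private MC − MEB = 42.39 + 0.12Q.
Set SMC = demand: 42.39 + 0.12Q = 241.01 - 4.45Q → Q* = 43.4617.
Consumer price on the demand curve at Q*: 241.01 − 4.45×43.4617 = 47.6054.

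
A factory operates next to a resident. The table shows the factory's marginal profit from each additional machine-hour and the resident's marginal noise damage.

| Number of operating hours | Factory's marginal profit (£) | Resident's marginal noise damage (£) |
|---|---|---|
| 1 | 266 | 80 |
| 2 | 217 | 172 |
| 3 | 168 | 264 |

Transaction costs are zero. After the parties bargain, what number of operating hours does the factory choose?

Bargaining reaches the level where marginal profit last exceeds marginal noise damage.
That holds through level 2 (217 ≥ 172) but not at 3 (168 < 264).

2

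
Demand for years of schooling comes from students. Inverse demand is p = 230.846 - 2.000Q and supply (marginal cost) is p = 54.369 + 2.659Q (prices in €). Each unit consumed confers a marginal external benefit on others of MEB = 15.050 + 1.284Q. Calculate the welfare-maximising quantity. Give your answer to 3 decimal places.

Q* = 56.749

Social marginal benefit = demand + MEB = 245.896 - 0.716Q.
Set SMB = MC: 245.896 - 0.716Q = 54.369 + 2.659Q → Q* = 56.7487.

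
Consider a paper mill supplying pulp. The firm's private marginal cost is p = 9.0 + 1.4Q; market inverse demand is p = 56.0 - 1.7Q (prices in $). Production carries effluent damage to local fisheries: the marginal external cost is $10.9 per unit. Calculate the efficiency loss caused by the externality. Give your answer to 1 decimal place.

Market equilibrium (private): 9.0 + 1.4Q = 56.0 - 1.7Q → Q_m = 15.1613.
Social marginal cost = private MC + MEC = 19.9 + 1.4Q.
Set SMC = demand: 19.9 + 1.4Q = 56.0 - 1.7Q → Q* = 11.6452.
The loss is the area between SMC and demand from Q* to Q_m; with linear curves that's a triangle of height MEC(Q_m).
DWL = ½ × 3.5161 × 10.9000 = 19.1627.

DWL = $19.2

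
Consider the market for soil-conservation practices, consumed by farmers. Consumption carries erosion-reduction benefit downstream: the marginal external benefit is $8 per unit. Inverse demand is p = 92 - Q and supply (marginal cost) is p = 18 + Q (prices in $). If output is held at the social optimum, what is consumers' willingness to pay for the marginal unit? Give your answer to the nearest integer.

P = $51

Social marginal benefit = demand + MEB = 100 - Q.
Set SMB = MC: 100 - Q = 18 + Q → Q* = 41.0000.
Consumer price on the demand curve at Q*: 92 − 1×41.0000 = 51.0000.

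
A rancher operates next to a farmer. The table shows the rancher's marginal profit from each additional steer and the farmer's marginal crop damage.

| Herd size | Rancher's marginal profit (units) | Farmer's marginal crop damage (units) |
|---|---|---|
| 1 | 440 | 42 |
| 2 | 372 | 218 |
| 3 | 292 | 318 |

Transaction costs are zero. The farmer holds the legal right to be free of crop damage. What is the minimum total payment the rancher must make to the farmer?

Efficient level: marginal profit ≥ marginal crop damage through level 2, so k* = 2.
With the farmer holding the right, the rancher must at least compensate total damage at k*: 42 + 218 = 260.

260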